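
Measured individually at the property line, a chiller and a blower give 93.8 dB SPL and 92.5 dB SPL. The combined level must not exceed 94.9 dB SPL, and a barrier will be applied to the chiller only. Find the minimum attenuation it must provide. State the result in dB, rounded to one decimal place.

Fixed contribution from the other source: Σ 10^(L/10) = 10^(92.5/10) = 1.778e+09 (92.50 dB SPL).
The limit corresponds to 10^(94.9/10) = 3.090e+09; subtracting the fixed part leaves 1.312e+09 for the chiller, i.e. 91.18 dB SPL.
Required insertion loss = 93.8 − 91.18 = 2.62 dB.

2.6 dB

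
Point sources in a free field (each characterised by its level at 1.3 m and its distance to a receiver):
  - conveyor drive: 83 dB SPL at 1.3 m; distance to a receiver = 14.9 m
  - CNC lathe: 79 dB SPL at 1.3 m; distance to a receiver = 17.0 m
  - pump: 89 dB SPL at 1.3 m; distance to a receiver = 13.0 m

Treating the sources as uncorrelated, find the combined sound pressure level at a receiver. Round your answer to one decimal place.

First find each source's level at the receiver (point-source: −20·log₁₀(r/r_ref)), then combine on an intensity basis.
conveyor drive: 83 − 20·log₁₀(14.9/1.3) = 83 − 21.18 = 61.82 dB SPL.
CNC lathe: 79 − 20·log₁₀(17.0/1.3) = 79 − 22.33 = 56.67 dB SPL.
pump: 89 − 20·log₁₀(13.0/1.3) = 89 − 20.00 = 69.00 dB SPL.
Σ 10^(L/10) = 9.927e+06 → L_total = 10·log₁₀(9.927e+06) = 69.97 dB SPL.

70.0 dB SPL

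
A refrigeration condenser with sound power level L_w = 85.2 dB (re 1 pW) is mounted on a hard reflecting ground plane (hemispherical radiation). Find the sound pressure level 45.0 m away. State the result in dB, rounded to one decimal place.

The power spreads over a hemisphere of area 2π·r², so L_p = L_w − 10·log₁₀(2π·r²).
2π·r² = 1.272e+04 m², 10·log₁₀ of that is 41.046 dB.
L_p = 85.2 − 41.046 = 44.15 dB.

44.2 dB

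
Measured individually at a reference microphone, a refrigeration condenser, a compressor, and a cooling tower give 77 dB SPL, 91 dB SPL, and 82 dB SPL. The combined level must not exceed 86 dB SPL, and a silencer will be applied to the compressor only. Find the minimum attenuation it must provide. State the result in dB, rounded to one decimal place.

8.2 dB

The untreated sources together contribute 10^(77/10) + 10^(82/10) = 2.086e+08, i.e. 83.19 dB SPL.
The limit corresponds to 10^(86/10) = 3.981e+08; subtracting the fixed part leaves 1.895e+08 for the compressor, i.e. 82.78 dB SPL.
So the compressor must be reduced from 91 to 82.78 dB SPL: IL = 8.22 dB.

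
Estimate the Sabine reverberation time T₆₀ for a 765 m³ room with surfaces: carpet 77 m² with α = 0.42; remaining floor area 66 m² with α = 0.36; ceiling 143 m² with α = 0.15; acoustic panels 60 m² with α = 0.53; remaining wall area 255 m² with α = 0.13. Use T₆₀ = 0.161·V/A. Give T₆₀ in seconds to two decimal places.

A = Σ Sᵢαᵢ = 77·0.42 + 66·0.36 + 143·0.15 + 60·0.53 + 255·0.13 = 142.50 m².
T₆₀ = 0.161·V/A = 0.161·765/142.50 = 0.864 s.

0.86 s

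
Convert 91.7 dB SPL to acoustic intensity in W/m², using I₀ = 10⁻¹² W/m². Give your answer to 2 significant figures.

L = 10·log₁₀(I/I₀) ⇒ I = I₀·10^(L/10) = 10⁻¹² × 10^9.17.

0.0015 W/m²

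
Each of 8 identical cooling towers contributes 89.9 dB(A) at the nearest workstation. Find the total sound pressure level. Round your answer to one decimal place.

98.9 dB(A)

L_total = L₁ + 10·log₁₀ N for N identical incoherent sources.
L_total = 89.9 + 10·log₁₀(8) = 89.9 + 9.031 = 98.93 dB(A).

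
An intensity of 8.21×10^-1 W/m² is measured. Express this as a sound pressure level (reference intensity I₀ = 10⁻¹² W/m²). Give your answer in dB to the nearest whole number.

Dividing by I₀ shifts the exponent by 12: I/I₀ = 8.21×10^11.
L = 10·(0.9143 + 11) = 119.14 dB.

119 dB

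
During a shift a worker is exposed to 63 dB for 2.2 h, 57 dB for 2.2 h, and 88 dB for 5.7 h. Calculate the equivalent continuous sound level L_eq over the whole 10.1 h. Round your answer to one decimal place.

85.5 dB

The energy average is taken in the linear domain: L_eq = 10·log₁₀[(Σ tᵢ·10^(Lᵢ/10))/T], T = 10.1 h.
Σ tᵢ·10^(Lᵢ/10) = 2.2·10^(63/10) + 2.2·10^(57/10) + 5.7·10^(88/10) = 3.602e+09.
L_eq = 10·log₁₀(3.602e+09/10.1) = 85.52 dB.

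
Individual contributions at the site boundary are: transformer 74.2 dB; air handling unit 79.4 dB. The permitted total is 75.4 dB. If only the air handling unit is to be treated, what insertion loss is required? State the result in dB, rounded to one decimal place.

10.2 dB

Everything except the air handling unit sums to 10^(74.2/10) = 2.630e+07 in linear terms, 74.20 dB.
To meet 75.4 dB overall, the treated air handling unit may contribute at most 10^(75.4/10) − 2.630e+07 = 8.371e+06, i.e. 69.23 dB.
So the air handling unit must be reduced from 79.4 to 69.23 dB: IL = 10.17 dB.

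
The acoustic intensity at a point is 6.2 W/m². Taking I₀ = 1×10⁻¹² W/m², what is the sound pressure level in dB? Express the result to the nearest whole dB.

128 dB

Dividing by I₀ shifts the exponent by 12: I/I₀ = 6.2×10^12.
L = 10·(0.7924 + 12) = 127.92 dB.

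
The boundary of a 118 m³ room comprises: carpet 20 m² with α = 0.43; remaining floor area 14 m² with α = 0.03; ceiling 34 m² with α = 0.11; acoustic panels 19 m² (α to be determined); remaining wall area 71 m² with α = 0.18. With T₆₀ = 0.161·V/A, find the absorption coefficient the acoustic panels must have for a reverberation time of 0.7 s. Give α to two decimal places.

0.08

From T₆₀ = 0.161·V/A, the target T₆₀ = 0.7 s needs A = 0.161·118/0.7 = 27.14 m².
Absorption from the other surfaces = 20·0.43 + 14·0.03 + 34·0.11 + 71·0.18 = 25.54 m², so the acoustic panels must supply 1.60 m² over 19 m².
α = 1.60/19 = 0.084.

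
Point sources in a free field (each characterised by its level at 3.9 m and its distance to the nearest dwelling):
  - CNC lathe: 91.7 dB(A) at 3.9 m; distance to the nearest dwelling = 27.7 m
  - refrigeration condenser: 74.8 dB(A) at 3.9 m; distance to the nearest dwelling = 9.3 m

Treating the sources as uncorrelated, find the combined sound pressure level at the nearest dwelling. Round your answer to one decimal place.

Apply inverse-square spreading to bring every level to the receiver, then sum 10^(L/10).
CNC lathe: 91.7 − 20·log₁₀(27.7/3.9) = 91.7 − 17.03 = 74.67 dB(A).
refrigeration condenser: 74.8 − 20·log₁₀(9.3/3.9) = 74.8 − 7.55 = 67.25 dB(A).
Σ 10^(L/10) = 3.463e+07 → L_total = 10·log₁₀(3.463e+07) = 75.39 dB(A).

75.4 dB(A)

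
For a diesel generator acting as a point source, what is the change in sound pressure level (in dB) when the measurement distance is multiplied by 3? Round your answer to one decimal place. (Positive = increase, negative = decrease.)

-9.5 dB

With spherical spreading the level changes by −20·log₁₀(r₂/r₁).
ΔL = −20·log₁₀(3) = -9.54 dB.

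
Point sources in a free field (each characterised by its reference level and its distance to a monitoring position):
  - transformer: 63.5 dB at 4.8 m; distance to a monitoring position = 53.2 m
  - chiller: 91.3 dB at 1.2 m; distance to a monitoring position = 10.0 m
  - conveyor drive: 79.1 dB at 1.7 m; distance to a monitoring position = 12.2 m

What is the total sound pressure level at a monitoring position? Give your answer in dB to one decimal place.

Apply inverse-square spreading to bring every level to the receiver, then sum 10^(L/10).
transformer: 63.5 − 20·log₁₀(53.2/4.8) = 63.5 − 20.89 = 42.61 dB.
chiller: 91.3 − 20·log₁₀(10.0/1.2) = 91.3 − 18.42 = 72.88 dB.
conveyor drive: 79.1 − 20·log₁₀(12.2/1.7) = 79.1 − 17.12 = 61.98 dB.
Σ 10^(L/10) = 2.102e+07 → L_total = 10·log₁₀(2.102e+07) = 73.23 dB.

73.2 dB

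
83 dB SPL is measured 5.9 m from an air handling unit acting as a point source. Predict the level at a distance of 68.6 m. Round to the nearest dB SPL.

62 dB SPL

Spherical spreading from a point source gives a 20·log₁₀(r₂/r₁) drop.
L₂ = 83 − 20·log₁₀(68.6/5.9) = 83 − 21.309 = 61.69 dB SPL.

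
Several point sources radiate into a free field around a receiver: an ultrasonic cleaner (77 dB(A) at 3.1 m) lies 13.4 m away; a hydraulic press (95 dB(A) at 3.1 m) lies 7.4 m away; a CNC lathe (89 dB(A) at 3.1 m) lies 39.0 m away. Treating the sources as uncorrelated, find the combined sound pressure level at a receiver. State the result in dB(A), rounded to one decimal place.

First find each source's level at the receiver (point-source: −20·log₁₀(r/r_ref)), then combine on an intensity basis.
ultrasonic cleaner: 77 − 20·log₁₀(13.4/3.1) = 77 − 12.71 = 64.29 dB(A).
hydraulic press: 95 − 20·log₁₀(7.4/3.1) = 95 − 7.56 = 87.44 dB(A).
CNC lathe: 89 − 20·log₁₀(39.0/3.1) = 89 − 21.99 = 67.01 dB(A).
Σ 10^(L/10) = 5.627e+08 → L_total = 10·log₁₀(5.627e+08) = 87.50 dB(A).

87.5 dB(A)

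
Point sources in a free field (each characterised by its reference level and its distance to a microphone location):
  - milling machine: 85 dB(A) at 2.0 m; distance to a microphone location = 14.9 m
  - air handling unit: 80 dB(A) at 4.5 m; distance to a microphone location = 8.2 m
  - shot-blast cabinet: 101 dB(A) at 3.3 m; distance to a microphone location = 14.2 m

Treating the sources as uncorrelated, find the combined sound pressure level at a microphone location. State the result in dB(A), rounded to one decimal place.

88.5 dB(A)

Apply inverse-square spreading to bring every level to the receiver, then sum 10^(L/10).
milling machine: 85 − 20·log₁₀(14.9/2.0) = 85 − 17.44 = 67.56 dB(A).
air handling unit: 80 − 20·log₁₀(8.2/4.5) = 80 − 5.21 = 74.79 dB(A).
shot-blast cabinet: 101 − 20·log₁₀(14.2/3.3) = 101 − 12.68 = 88.32 dB(A).
Σ 10^(L/10) = 7.157e+08 → L_total = 10·log₁₀(7.157e+08) = 88.55 dB(A).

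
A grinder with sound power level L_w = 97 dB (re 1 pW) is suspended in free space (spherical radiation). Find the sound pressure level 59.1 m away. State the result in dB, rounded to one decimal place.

50.6 dB

The power spreads over a sphere of area 4π·r², so L_p = L_w − 10·log₁₀(4π·r²).
4π·r² = 4.389e+04 m², 10·log₁₀ of that is 46.424 dB.
L_p = 97 − 46.424 = 50.58 dB.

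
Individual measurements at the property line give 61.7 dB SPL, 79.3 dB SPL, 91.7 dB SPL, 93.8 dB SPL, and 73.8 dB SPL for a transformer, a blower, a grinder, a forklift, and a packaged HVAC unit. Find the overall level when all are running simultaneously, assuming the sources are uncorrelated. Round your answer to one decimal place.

96.0 dB SPL

For uncorrelated sources the intensities add, so convert each level to linear form, sum, and take 10·log₁₀ of the total.
Σ 10^(L/10) = 10^(61.7/10) + 10^(79.3/10) + 10^(91.7/10) + 10^(93.8/10) + 10^(73.8/10) = 3.989e+09.
L_total = 10·log₁₀(3.989e+09) = 96.01 dB SPL.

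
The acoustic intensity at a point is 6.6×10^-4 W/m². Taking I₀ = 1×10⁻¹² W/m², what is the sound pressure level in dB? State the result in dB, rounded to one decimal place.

I/I₀ = 6.6×10^-4/10⁻¹² = 6.6×10^8, and L = 10·log₁₀(I/I₀).
L = 10·(0.8195 + 8) = 88.20 dB.

88.2 dB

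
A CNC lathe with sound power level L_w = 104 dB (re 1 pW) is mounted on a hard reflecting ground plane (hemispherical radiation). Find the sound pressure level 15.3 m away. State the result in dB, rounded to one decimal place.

Free-field hemispherical radiation: L_p = L_w − 10·log₁₀(2π·r²), r = 15.3 m.
2π·r² = 1471 m², 10·log₁₀ of that is 31.676 dB.
L_p = 104 − 31.676 = 72.32 dB.

72.3 dB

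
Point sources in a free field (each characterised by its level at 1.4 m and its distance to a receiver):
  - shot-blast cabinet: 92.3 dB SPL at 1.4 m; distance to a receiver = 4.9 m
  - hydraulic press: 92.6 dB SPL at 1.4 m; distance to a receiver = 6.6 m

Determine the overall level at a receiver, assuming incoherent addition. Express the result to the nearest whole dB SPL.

Propagate each source to the receiver with L = L_ref − 20·log₁₀(r/r_ref), then add intensities.
shot-blast cabinet: 92.3 − 20·log₁₀(4.9/1.4) = 92.3 − 10.88 = 81.42 dB SPL.
hydraulic press: 92.6 − 20·log₁₀(6.6/1.4) = 92.6 − 13.47 = 79.13 dB SPL.
Σ 10^(L/10) = 2.205e+08 → L_total = 10·log₁₀(2.205e+08) = 83.43 dB SPL.

83 dB SPL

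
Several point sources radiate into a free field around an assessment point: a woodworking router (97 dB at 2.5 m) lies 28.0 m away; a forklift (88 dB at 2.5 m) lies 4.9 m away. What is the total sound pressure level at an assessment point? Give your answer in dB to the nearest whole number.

First find each source's level at the receiver (point-source: −20·log₁₀(r/r_ref)), then combine on an intensity basis.
woodworking router: 97 − 20·log₁₀(28.0/2.5) = 97 − 20.98 = 76.02 dB.
forklift: 88 − 20·log₁₀(4.9/2.5) = 88 − 5.85 = 82.15 dB.
Σ 10^(L/10) = 2.042e+08 → L_total = 10·log₁₀(2.042e+08) = 83.10 dB.

83 dB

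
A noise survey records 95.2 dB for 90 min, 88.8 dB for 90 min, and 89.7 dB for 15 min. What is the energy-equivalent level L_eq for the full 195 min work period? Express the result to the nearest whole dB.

L_eq = 10·log₁₀[(1/T)·Σ tᵢ·10^(Lᵢ/10)] with T = 195 min.
Σ tᵢ·10^(Lᵢ/10) = 90·10^(95.2/10) + 90·10^(88.8/10) + 15·10^(89.7/10) = 3.803e+11.
L_eq = 10·log₁₀(3.803e+11/195) = 92.90 dB.

93 dB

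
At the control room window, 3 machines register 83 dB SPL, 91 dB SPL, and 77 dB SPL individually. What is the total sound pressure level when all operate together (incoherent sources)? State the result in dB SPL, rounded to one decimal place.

For uncorrelated sources the intensities add, so convert each level to linear form, sum, and take 10·log₁₀ of the total.
Σ 10^(L/10) = 10^(83/10) + 10^(91/10) + 10^(77/10) = 1.509e+09.
L_total = 10·log₁₀(1.509e+09) = 91.79 dB SPL.

91.8 dB SPL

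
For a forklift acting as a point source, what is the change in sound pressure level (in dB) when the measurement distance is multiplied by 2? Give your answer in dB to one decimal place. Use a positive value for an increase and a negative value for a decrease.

-6.0 dB

With spherical spreading the level changes by −20·log₁₀(r₂/r₁).
ΔL = −20·log₁₀(2) = -6.02 dB.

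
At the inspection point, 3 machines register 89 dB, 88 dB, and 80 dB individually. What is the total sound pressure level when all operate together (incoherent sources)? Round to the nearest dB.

92 dB

Incoherent sources combine by intensity addition: L_total = 10·log₁₀(Σ 10^(L_i/10)).
Σ 10^(L/10) = 10^(89/10) + 10^(88/10) + 10^(80/10) = 1.525e+09.
L_total = 10·log₁₀(1.525e+09) = 91.83 dB.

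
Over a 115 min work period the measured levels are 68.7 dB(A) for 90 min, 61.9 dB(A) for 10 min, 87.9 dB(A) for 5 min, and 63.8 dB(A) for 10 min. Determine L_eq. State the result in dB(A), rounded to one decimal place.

75.2 dB(A)

Weight each interval's intensity by its duration and average over T = 115 min:
Σ tᵢ·10^(Lᵢ/10) = 90·10^(68.7/10) + 10·10^(61.9/10) + 5·10^(87.9/10) + 10·10^(63.8/10) = 3.790e+09.
L_eq = 10·log₁₀(3.790e+09/115) = 75.18 dB(A).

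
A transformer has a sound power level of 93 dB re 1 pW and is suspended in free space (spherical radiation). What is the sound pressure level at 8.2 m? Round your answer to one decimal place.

Free-field spherical radiation: L_p = L_w − 10·log₁₀(4π·r²), r = 8.2 m.
4π·r² = 845 m², 10·log₁₀ of that is 29.268 dB.
L_p = 93 − 29.268 = 63.73 dB.

63.7 dB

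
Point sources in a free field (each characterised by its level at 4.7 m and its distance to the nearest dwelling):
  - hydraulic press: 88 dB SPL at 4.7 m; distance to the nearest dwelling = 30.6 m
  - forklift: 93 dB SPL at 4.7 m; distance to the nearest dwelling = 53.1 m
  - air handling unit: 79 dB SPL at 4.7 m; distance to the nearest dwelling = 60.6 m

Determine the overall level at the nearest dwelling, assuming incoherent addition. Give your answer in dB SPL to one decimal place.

First find each source's level at the receiver (point-source: −20·log₁₀(r/r_ref)), then combine on an intensity basis.
hydraulic press: 88 − 20·log₁₀(30.6/4.7) = 88 − 16.27 = 71.73 dB SPL.
forklift: 93 − 20·log₁₀(53.1/4.7) = 93 − 21.06 = 71.94 dB SPL.
air handling unit: 79 − 20·log₁₀(60.6/4.7) = 79 − 22.21 = 56.79 dB SPL.
Σ 10^(L/10) = 3.099e+07 → L_total = 10·log₁₀(3.099e+07) = 74.91 dB SPL.

74.9 dB SPL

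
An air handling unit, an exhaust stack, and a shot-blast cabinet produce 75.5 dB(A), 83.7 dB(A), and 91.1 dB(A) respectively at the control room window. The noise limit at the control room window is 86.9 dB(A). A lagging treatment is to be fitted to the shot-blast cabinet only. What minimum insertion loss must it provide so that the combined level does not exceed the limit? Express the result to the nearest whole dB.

8 dB

Everything except the shot-blast cabinet sums to 10^(75.5/10) + 10^(83.7/10) = 2.699e+08 in linear terms, 84.31 dB(A).
To meet 86.9 dB(A) overall, the treated shot-blast cabinet may contribute at most 10^(86.9/10) − 2.699e+08 = 2.199e+08, i.e. 83.42 dB(A).
So the shot-blast cabinet must be reduced from 91.1 to 83.42 dB(A): IL = 7.68 dB.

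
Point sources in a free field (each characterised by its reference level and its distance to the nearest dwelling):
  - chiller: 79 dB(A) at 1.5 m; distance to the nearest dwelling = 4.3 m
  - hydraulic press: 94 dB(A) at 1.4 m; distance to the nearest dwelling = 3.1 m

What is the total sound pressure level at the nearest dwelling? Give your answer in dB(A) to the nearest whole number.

87 dB(A)

Apply inverse-square spreading to bring every level to the receiver, then sum 10^(L/10).
chiller: 79 − 20·log₁₀(4.3/1.5) = 79 − 9.15 = 69.85 dB(A).
hydraulic press: 94 − 20·log₁₀(3.1/1.4) = 94 − 6.90 = 87.10 dB(A).
Σ 10^(L/10) = 5.220e+08 → L_total = 10·log₁₀(5.220e+08) = 87.18 dB(A).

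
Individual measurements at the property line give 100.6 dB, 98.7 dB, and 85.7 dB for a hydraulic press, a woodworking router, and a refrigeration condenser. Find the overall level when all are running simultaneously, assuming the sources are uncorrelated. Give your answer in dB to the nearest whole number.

103 dB

Incoherent sources combine by intensity addition: L_total = 10·log₁₀(Σ 10^(L_i/10)).
Σ 10^(L/10) = 10^(100.6/10) + 10^(98.7/10) + 10^(85.7/10) = 1.927e+10.
L_total = 10·log₁₀(1.927e+10) = 102.85 dB.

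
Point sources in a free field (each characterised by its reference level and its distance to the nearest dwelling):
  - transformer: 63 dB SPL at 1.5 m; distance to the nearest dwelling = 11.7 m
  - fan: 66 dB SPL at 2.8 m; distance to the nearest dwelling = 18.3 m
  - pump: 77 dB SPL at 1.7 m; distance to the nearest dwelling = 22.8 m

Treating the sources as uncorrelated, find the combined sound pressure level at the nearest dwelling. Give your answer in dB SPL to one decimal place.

Propagate each source to the receiver with L = L_ref − 20·log₁₀(r/r_ref), then add intensities.
transformer: 63 − 20·log₁₀(11.7/1.5) = 63 − 17.84 = 45.16 dB SPL.
fan: 66 − 20·log₁₀(18.3/2.8) = 66 − 16.31 = 49.69 dB SPL.
pump: 77 − 20·log₁₀(22.8/1.7) = 77 − 22.55 = 54.45 dB SPL.
Σ 10^(L/10) = 4.046e+05 → L_total = 10·log₁₀(4.046e+05) = 56.07 dB SPL.

56.1 dB SPL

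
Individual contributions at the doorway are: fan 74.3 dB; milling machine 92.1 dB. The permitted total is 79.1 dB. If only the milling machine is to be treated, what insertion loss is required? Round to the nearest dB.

Everything except the milling machine sums to 10^(74.3/10) = 2.692e+07 in linear terms, 74.30 dB.
The limit corresponds to 10^(79.1/10) = 8.128e+07; subtracting the fixed part leaves 5.437e+07 for the milling machine, i.e. 77.35 dB.
Required insertion loss = 92.1 − 77.35 = 14.75 dB.

15 dB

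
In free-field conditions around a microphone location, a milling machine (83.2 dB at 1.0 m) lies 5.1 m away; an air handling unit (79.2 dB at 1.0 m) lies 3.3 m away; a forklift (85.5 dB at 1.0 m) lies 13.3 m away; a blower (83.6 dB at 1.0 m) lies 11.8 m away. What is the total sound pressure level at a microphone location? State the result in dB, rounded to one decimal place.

72.9 dB

Propagate each source to the receiver with L = L_ref − 20·log₁₀(r/r_ref), then add intensities.
milling machine: 83.2 − 20·log₁₀(5.1/1.0) = 83.2 − 14.15 = 69.05 dB.
air handling unit: 79.2 − 20·log₁₀(3.3/1.0) = 79.2 − 10.37 = 68.83 dB.
forklift: 85.5 − 20·log₁₀(13.3/1.0) = 85.5 − 22.48 = 63.02 dB.
blower: 83.6 − 20·log₁₀(11.8/1.0) = 83.6 − 21.44 = 62.16 dB.
Σ 10^(L/10) = 1.932e+07 → L_total = 10·log₁₀(1.932e+07) = 72.86 dB.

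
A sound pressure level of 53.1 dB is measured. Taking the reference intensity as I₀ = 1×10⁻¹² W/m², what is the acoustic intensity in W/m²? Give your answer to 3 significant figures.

I/I₀ = 10^(53.1/10) = 2.042e+05, so I = 2.042e+05 × 10⁻¹² W/m².

2.04e-07 W/m²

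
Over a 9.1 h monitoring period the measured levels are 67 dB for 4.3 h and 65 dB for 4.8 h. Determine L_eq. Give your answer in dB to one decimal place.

66.1 dB

L_eq = 10·log₁₀[(1/T)·Σ tᵢ·10^(Lᵢ/10)] with T = 9.1 h.
Σ tᵢ·10^(Lᵢ/10) = 4.3·10^(67/10) + 4.8·10^(65/10) = 3.673e+07.
L_eq = 10·log₁₀(3.673e+07/9.1) = 66.06 dB.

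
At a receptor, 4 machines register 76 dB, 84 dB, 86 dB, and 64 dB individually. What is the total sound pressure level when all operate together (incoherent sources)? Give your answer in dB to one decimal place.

For uncorrelated sources the intensities add, so convert each level to linear form, sum, and take 10·log₁₀ of the total.
Σ 10^(L/10) = 10^(76/10) + 10^(84/10) + 10^(86/10) + 10^(64/10) = 6.916e+08.
L_total = 10·log₁₀(6.916e+08) = 88.40 dB.

88.4 dB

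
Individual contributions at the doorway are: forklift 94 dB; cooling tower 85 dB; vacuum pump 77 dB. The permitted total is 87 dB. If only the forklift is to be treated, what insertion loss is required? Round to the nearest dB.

Fixed contribution from the other sources: Σ 10^(L/10) = 10^(85/10) + 10^(77/10) = 3.663e+08 (85.64 dB).
To meet 87 dB overall, the treated forklift may contribute at most 10^(87/10) − 3.663e+08 = 1.348e+08, i.e. 81.30 dB.
So the forklift must be reduced from 94 to 81.30 dB: IL = 12.70 dB.

13 dB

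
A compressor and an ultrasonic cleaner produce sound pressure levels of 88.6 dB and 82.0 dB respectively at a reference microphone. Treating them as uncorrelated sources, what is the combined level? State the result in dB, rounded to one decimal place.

89.5 dB

Incoherent sources combine by intensity addition: L_total = 10·log₁₀(Σ 10^(L_i/10)).
Σ 10^(L/10) = 10^(88.6/10) + 10^(82.0/10) = 8.829e+08.
L_total = 10·log₁₀(8.829e+08) = 89.46 dB.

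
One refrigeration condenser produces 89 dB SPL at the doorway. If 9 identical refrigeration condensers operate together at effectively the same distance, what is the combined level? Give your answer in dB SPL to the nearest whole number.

N identical incoherent sources raise the level by 10·log₁₀ N.
L_total = 89 + 10·log₁₀(9) = 89 + 9.542 = 98.54 dB SPL.

99 dB SPL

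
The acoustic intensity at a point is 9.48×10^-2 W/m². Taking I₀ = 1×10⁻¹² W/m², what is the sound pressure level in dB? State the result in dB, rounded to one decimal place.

L = 10·log₁₀(I/I₀) = 10·log₁₀(9.48×10^-2/10⁻¹²) = 10·log₁₀(9.48×10^10).
L = 10·(0.9768 + 10) = 109.77 dB.

109.8 dB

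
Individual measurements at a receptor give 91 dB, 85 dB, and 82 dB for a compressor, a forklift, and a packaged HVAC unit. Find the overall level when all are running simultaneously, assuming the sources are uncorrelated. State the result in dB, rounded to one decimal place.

92.4 dB

For uncorrelated sources the intensities add, so convert each level to linear form, sum, and take 10·log₁₀ of the total.
Σ 10^(L/10) = 10^(91/10) + 10^(85/10) + 10^(82/10) = 1.734e+09.
L_total = 10·log₁₀(1.734e+09) = 92.39 dB.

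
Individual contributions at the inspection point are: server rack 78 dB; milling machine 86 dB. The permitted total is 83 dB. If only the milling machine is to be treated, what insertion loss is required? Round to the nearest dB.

5 dB

Fixed contribution from the other source: Σ 10^(L/10) = 10^(78/10) = 6.310e+07 (78.00 dB).
The limit corresponds to 10^(83/10) = 1.995e+08; subtracting the fixed part leaves 1.364e+08 for the milling machine, i.e. 81.35 dB.
Required insertion loss = 86 − 81.35 = 4.65 dB.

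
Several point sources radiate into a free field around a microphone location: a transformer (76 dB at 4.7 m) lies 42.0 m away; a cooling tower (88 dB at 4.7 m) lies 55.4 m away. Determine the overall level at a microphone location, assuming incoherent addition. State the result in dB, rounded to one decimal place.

Apply inverse-square spreading to bring every level to the receiver, then sum 10^(L/10).
transformer: 76 − 20·log₁₀(42.0/4.7) = 76 − 19.02 = 56.98 dB.
cooling tower: 88 − 20·log₁₀(55.4/4.7) = 88 − 21.43 = 66.57 dB.
Σ 10^(L/10) = 5.040e+06 → L_total = 10·log₁₀(5.040e+06) = 67.02 dB.

67.0 dB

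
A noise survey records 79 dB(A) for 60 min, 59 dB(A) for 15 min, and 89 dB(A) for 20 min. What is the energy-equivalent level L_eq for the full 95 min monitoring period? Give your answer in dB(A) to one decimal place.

The energy average is taken in the linear domain: L_eq = 10·log₁₀[(Σ tᵢ·10^(Lᵢ/10))/T], T = 95 min.
Σ tᵢ·10^(Lᵢ/10) = 60·10^(79/10) + 15·10^(59/10) + 20·10^(89/10) = 2.066e+10.
L_eq = 10·log₁₀(2.066e+10/95) = 83.38 dB(A).

83.4 dB(A)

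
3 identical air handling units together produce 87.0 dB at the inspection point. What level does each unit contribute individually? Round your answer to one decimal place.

Dividing the total intensity by 3 lowers the level by 10·log₁₀ 3 = 4.771 dB: L₁ = 87.0 − 4.771.

82.2 dB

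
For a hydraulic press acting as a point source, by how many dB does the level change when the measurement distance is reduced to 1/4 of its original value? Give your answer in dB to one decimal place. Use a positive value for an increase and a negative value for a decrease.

Point-source spreading: ΔL = −20·log₁₀(r₂/r₁).
ΔL = −20·log₁₀(0.25) = +12.04 dB.

+12.0 dB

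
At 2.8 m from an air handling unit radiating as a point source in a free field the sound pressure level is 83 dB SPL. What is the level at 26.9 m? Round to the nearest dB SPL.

Spherical spreading from a point source gives a 20·log₁₀(r₂/r₁) drop.
L₂ = 83 − 20·log₁₀(26.9/2.8) = 83 − 19.652 = 63.35 dB SPL.

63 dB SPL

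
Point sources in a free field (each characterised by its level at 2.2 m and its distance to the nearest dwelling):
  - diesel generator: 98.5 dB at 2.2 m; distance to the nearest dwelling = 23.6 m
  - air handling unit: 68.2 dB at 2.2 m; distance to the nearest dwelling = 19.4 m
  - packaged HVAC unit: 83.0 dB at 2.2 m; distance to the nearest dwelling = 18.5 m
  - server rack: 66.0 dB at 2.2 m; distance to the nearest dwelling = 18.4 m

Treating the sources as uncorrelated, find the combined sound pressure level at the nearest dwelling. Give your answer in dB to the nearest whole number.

First find each source's level at the receiver (point-source: −20·log₁₀(r/r_ref)), then combine on an intensity basis.
diesel generator: 98.5 − 20·log₁₀(23.6/2.2) = 98.5 − 20.61 = 77.89 dB.
air handling unit: 68.2 − 20·log₁₀(19.4/2.2) = 68.2 − 18.91 = 49.29 dB.
packaged HVAC unit: 83.0 − 20·log₁₀(18.5/2.2) = 83.0 − 18.49 = 64.51 dB.
server rack: 66.0 − 20·log₁₀(18.4/2.2) = 66.0 − 18.45 = 47.55 dB.
Σ 10^(L/10) = 6.448e+07 → L_total = 10·log₁₀(6.448e+07) = 78.09 dB.

78 dB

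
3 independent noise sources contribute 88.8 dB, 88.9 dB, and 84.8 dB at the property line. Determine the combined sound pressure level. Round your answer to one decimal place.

Incoherent sources combine by intensity addition: L_total = 10·log₁₀(Σ 10^(L_i/10)).
Σ 10^(L/10) = 10^(88.8/10) + 10^(88.9/10) + 10^(84.8/10) = 1.837e+09.
L_total = 10·log₁₀(1.837e+09) = 92.64 dB.

92.6 dB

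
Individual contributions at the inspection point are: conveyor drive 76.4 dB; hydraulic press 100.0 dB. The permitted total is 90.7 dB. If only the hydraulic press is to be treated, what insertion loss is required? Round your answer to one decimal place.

9.5 dB

The untreated sources together contribute 10^(76.4/10) = 4.365e+07, i.e. 76.40 dB.
The limit corresponds to 10^(90.7/10) = 1.175e+09; subtracting the fixed part leaves 1.131e+09 for the hydraulic press, i.e. 90.54 dB.
So the hydraulic press must be reduced from 100.0 to 90.54 dB: IL = 9.46 dB.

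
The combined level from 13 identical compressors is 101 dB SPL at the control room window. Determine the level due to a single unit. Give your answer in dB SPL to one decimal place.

89.9 dB SPL

Dividing the total intensity by 13 lowers the level by 10·log₁₀ 13 = 11.139 dB: L₁ = 101 − 11.139.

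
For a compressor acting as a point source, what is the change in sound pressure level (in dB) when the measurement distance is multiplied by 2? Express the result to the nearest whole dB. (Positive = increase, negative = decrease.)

With spherical spreading the level changes by −20·log₁₀(r₂/r₁).
ΔL = −20·log₁₀(2) = -6.02 dB.

-6 dB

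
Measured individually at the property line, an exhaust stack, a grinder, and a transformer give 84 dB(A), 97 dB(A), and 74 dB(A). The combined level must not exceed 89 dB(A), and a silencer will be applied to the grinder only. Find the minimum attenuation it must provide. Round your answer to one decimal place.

Everything except the grinder sums to 10^(84/10) + 10^(74/10) = 2.763e+08 in linear terms, 84.41 dB(A).
To meet 89 dB(A) overall, the treated grinder may contribute at most 10^(89/10) − 2.763e+08 = 5.180e+08, i.e. 87.14 dB(A).
So the grinder must be reduced from 97 to 87.14 dB(A): IL = 9.86 dB.

9.9 dB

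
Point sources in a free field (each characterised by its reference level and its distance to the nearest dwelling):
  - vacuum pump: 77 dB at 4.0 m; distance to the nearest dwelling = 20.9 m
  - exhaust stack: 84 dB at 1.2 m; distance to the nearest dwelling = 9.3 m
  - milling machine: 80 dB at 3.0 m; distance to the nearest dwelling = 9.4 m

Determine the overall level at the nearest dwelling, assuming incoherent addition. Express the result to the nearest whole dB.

Propagate each source to the receiver with L = L_ref − 20·log₁₀(r/r_ref), then add intensities.
vacuum pump: 77 − 20·log₁₀(20.9/4.0) = 77 − 14.36 = 62.64 dB.
exhaust stack: 84 − 20·log₁₀(9.3/1.2) = 84 − 17.79 = 66.21 dB.
milling machine: 80 − 20·log₁₀(9.4/3.0) = 80 − 9.92 = 70.08 dB.
Σ 10^(L/10) = 1.620e+07 → L_total = 10·log₁₀(1.620e+07) = 72.10 dB.

72 dB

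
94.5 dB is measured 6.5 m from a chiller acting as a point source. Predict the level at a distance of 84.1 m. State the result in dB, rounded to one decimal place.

Point-source attenuation: ΔL = 20·log₁₀(r₂/r₁) = 20·log₁₀(84.1/6.5) = 22.238 dB.
L₂ = 94.5 − 20·log₁₀(84.1/6.5) = 94.5 − 22.238 = 72.26 dB.

72.3 dB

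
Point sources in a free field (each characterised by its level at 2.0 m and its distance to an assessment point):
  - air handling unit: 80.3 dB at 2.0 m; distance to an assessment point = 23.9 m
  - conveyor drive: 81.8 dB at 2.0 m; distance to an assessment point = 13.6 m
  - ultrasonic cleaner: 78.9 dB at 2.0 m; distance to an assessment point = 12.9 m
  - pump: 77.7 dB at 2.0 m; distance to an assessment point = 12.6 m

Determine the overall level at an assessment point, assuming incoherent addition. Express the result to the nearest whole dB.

Propagate each source to the receiver with L = L_ref − 20·log₁₀(r/r_ref), then add intensities.
air handling unit: 80.3 − 20·log₁₀(23.9/2.0) = 80.3 − 21.55 = 58.75 dB.
conveyor drive: 81.8 − 20·log₁₀(13.6/2.0) = 81.8 − 16.65 = 65.15 dB.
ultrasonic cleaner: 78.9 − 20·log₁₀(12.9/2.0) = 78.9 − 16.19 = 62.71 dB.
pump: 77.7 − 20·log₁₀(12.6/2.0) = 77.7 − 15.99 = 61.71 dB.
Σ 10^(L/10) = 7.373e+06 → L_total = 10·log₁₀(7.373e+06) = 68.68 dB.

69 dB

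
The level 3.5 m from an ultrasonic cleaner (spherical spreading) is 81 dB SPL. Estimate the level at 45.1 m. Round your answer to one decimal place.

58.8 dB SPL

For a point source, L₂ = L₁ − 20·log₁₀(r₂/r₁).
L₂ = 81 − 20·log₁₀(45.1/3.5) = 81 − 22.202 = 58.80 dB SPL.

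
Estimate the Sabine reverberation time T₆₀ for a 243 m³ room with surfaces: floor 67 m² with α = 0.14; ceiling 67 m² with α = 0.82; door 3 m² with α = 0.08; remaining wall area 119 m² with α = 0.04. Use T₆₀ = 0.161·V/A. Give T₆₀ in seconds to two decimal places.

Summing Sᵢαᵢ: 67·0.14 + 67·0.82 + 3·0.08 + 119·0.04 = 69.32 m².
T₆₀ = 0.161 × 243 / 69.32 = 0.564 s.

0.56 s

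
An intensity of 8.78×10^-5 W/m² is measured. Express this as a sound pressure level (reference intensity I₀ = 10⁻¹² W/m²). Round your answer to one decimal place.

L = 10·log₁₀(I/I₀) = 10·log₁₀(8.78×10^-5/10⁻¹²) = 10·log₁₀(8.78×10^7).
L = 10·(0.9435 + 7) = 79.43 dB.

79.4 dB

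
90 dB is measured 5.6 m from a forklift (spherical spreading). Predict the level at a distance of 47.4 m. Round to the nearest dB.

71 dB

For a point source, L₂ = L₁ − 20·log₁₀(r₂/r₁).
L₂ = 90 − 20·log₁₀(47.4/5.6) = 90 − 18.552 = 71.45 dB.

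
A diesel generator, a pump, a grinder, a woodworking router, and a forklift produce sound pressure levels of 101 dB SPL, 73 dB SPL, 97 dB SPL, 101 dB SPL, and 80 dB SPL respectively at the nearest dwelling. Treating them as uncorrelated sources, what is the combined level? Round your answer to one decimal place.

104.8 dB SPL

For uncorrelated sources the intensities add, so convert each level to linear form, sum, and take 10·log₁₀ of the total.
Σ 10^(L/10) = 10^(101/10) + 10^(73/10) + 10^(97/10) + 10^(101/10) + 10^(80/10) = 3.031e+10.
L_total = 10·log₁₀(3.031e+10) = 104.82 dB SPL.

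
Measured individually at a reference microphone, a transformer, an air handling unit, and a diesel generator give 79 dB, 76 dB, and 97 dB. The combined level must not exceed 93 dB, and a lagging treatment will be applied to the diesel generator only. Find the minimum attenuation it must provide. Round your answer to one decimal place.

Fixed contribution from the other sources: Σ 10^(L/10) = 10^(79/10) + 10^(76/10) = 1.192e+08 (80.76 dB).
To meet 93 dB overall, the treated diesel generator may contribute at most 10^(93/10) − 1.192e+08 = 1.876e+09, i.e. 92.73 dB.
So the diesel generator must be reduced from 97 to 92.73 dB: IL = 4.27 dB.

4.3 dB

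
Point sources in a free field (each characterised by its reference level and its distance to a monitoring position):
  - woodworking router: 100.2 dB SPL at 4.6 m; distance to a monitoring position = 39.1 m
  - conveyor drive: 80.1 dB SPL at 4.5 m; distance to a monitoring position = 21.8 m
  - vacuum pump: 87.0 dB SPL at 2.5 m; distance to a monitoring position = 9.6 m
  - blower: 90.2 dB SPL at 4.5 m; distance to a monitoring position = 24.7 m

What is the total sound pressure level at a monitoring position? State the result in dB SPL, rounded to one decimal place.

83.4 dB SPL

Apply inverse-square spreading to bring every level to the receiver, then sum 10^(L/10).
woodworking router: 100.2 − 20·log₁₀(39.1/4.6) = 100.2 − 18.59 = 81.61 dB SPL.
conveyor drive: 80.1 − 20·log₁₀(21.8/4.5) = 80.1 − 13.70 = 66.40 dB SPL.
vacuum pump: 87.0 − 20·log₁₀(9.6/2.5) = 87.0 − 11.69 = 75.31 dB SPL.
blower: 90.2 − 20·log₁₀(24.7/4.5) = 90.2 − 14.79 = 75.41 dB SPL.
Σ 10^(L/10) = 2.180e+08 → L_total = 10·log₁₀(2.180e+08) = 83.39 dB SPL.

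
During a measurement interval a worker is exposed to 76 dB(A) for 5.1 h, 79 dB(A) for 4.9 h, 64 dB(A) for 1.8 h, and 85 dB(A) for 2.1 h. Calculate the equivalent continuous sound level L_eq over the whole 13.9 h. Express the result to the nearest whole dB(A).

L_eq = 10·log₁₀[(1/T)·Σ tᵢ·10^(Lᵢ/10)] with T = 13.9 h.
Σ tᵢ·10^(Lᵢ/10) = 5.1·10^(76/10) + 4.9·10^(79/10) + 1.8·10^(64/10) + 2.1·10^(85/10) = 1.261e+09.
L_eq = 10·log₁₀(1.261e+09/13.9) = 79.58 dB(A).

80 dB(A)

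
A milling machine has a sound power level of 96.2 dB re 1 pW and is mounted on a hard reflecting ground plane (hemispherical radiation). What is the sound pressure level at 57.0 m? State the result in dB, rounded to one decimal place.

53.1 dB

The power spreads over a hemisphere of area 2π·r², so L_p = L_w − 10·log₁₀(2π·r²).
2π·r² = 2.041e+04 m², 10·log₁₀ of that is 43.099 dB.
L_p = 96.2 − 43.099 = 53.10 dB.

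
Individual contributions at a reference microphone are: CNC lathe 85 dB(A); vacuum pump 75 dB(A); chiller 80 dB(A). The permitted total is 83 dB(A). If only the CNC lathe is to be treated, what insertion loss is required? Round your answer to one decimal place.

Everything except the CNC lathe sums to 10^(75/10) + 10^(80/10) = 1.316e+08 in linear terms, 81.19 dB(A).
The limit corresponds to 10^(83/10) = 1.995e+08; subtracting the fixed part leaves 6.790e+07 for the CNC lathe, i.e. 78.32 dB(A).
Required insertion loss = 85 − 78.32 = 6.68 dB.

6.7 dB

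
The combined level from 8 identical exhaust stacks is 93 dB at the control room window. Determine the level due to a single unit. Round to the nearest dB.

84 dB

For N identical incoherent sources L_total = L₁ + 10·log₁₀ N, so L₁ = 93 − 10·log₁₀(8) = 93 − 9.031.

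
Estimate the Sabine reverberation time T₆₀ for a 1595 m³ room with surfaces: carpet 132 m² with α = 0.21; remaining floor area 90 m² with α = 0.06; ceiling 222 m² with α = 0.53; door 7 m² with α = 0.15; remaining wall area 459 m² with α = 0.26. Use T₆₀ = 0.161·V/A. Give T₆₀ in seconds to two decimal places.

0.95 s

A = Σ Sᵢαᵢ = 132·0.21 + 90·0.06 + 222·0.53 + 7·0.15 + 459·0.26 = 271.17 m².
T₆₀ = 0.161 × 1595 / 271.17 = 0.947 s.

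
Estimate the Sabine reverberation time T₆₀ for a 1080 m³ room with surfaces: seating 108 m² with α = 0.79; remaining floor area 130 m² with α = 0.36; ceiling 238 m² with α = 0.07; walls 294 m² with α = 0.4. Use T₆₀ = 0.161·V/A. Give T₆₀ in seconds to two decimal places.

Total absorption A = 108·0.79 + 130·0.36 + 238·0.07 + 294·0.4 = 266.38 m² sabins.
T₆₀ = 0.161·V/A = 0.161·1080/266.38 = 0.653 s.

0.65 s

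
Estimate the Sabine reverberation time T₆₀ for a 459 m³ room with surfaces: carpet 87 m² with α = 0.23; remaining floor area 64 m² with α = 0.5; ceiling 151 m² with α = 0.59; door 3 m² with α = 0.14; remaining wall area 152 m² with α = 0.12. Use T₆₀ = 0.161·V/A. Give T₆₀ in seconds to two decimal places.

0.46 s

Total absorption A = 87·0.23 + 64·0.5 + 151·0.59 + 3·0.14 + 152·0.12 = 159.76 m² sabins.
T₆₀ = 0.161·V/A = 0.161·459/159.76 = 0.463 s.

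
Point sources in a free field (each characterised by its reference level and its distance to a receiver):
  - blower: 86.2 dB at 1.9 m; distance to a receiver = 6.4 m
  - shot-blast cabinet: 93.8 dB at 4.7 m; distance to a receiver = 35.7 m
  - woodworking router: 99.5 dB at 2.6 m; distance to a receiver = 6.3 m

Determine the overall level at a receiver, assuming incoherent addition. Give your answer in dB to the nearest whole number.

92 dB

Propagate each source to the receiver with L = L_ref − 20·log₁₀(r/r_ref), then add intensities.
blower: 86.2 − 20·log₁₀(6.4/1.9) = 86.2 − 10.55 = 75.65 dB.
shot-blast cabinet: 93.8 − 20·log₁₀(35.7/4.7) = 93.8 − 17.61 = 76.19 dB.
woodworking router: 99.5 − 20·log₁₀(6.3/2.6) = 99.5 − 7.69 = 91.81 dB.
Σ 10^(L/10) = 1.596e+09 → L_total = 10·log₁₀(1.596e+09) = 92.03 dB.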